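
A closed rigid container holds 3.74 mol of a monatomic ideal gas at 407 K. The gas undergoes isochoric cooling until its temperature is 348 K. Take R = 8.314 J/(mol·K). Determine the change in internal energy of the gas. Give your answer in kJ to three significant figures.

ΔU ≈ -2.75 kJ

Constant volume ⇒ W = 0, so Q = ΔU = nCᵥΔT with Cᵥ = 3R/2 = 12.47 J/(mol·K).
ΔU = (3.74)(12.47)(348 − 407) = -2752 J.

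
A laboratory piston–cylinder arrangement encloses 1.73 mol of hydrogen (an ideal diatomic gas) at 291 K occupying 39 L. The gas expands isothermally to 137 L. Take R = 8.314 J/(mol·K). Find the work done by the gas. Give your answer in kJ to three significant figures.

Isothermal: W = nRT ln(V₂/V₁).
W = (1.73)(8.314)(291) × ln(137/39)
  = 4186 × 1.256
W_by_gas = 5259 J.

W ≈ 5.26 kJ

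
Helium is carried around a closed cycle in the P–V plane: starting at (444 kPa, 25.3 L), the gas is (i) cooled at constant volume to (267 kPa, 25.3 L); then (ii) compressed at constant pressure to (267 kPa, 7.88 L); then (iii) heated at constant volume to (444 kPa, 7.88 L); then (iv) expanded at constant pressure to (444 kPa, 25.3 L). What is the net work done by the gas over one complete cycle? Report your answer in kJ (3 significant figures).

Constant-volume legs do no work.
W(ii) = (267)(7.88 − 25.3) = -4651 J; W(iv) = (444)(25.3 − 7.88) = 7734 J.
W_net = -4651 + 7734 = 3083 J (the clockwise enclosed area).

W_net ≈ 3.08 kJ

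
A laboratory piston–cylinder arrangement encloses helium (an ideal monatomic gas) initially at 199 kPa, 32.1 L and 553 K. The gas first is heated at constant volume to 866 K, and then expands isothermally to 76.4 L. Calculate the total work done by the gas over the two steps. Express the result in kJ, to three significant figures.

W_total ≈ 8.67 kJ

Step 1 (isochoric): W = 0 (constant volume).
After step 1: P = 311.6 kPa (V unchanged).
Step 2 (isothermal): W = P₁V₁ ln(V₂/V₁) = (10003) ln(76.4/32.1) = 8674 J.
W_total = 0 + 8674 = 8674 J.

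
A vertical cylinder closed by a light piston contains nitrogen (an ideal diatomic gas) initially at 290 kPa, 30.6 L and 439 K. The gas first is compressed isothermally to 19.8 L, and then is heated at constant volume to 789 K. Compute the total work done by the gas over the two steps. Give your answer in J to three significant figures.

W_total ≈ -3860 J

Step 1 (isothermal): W = P₁V₁ ln(V₂/V₁) = (8874) ln(19.8/30.6) = -3863 J.
Step 2 (isochoric): W = 0 (constant volume).
W_total = -3863 + 0 = -3863 J.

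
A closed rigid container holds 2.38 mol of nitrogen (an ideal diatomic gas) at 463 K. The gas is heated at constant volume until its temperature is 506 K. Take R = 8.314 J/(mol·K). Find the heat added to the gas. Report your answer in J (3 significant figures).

Constant volume ⇒ W = 0, so Q = ΔU = nCᵥΔT with Cᵥ = 5R/2 = 20.79 J/(mol·K).
ΔU = (2.38)(20.79)(506 − 463) = 2127 J.

Q ≈ 2130 J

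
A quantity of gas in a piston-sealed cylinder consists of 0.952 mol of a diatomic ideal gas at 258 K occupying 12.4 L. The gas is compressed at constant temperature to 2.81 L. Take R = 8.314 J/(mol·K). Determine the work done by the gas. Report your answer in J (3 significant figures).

Isothermal: W = nRT ln(V₂/V₁).
W = (0.952)(8.314)(258) × ln(2.81/12.4)
  = 2042 × -1.485
W_by_gas = -3031 J.

W ≈ -3030 J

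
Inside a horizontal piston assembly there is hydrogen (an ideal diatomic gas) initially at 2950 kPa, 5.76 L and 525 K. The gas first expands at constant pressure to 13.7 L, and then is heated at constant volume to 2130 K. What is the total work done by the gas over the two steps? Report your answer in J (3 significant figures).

W_total ≈ 23400 J

Step 1 (isobaric): W = PΔV = (2950 kPa)(13.7 − 5.76 L) = 23423 J.
Step 2 (isochoric): W = 0 (constant volume).
W_total = 23423 + 0 = 23423 J.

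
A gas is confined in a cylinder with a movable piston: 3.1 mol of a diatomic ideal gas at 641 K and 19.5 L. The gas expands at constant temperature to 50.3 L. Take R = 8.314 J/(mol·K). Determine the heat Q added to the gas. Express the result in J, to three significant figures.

Q ≈ 15700 J

Isothermal ⇒ ΔU = 0, so Q = W = nRT ln(V₂/V₁).
Q = (3.1)(8.314)(641) ln(50.3/19.5) = 16521 × 0.9476 = 15655 J.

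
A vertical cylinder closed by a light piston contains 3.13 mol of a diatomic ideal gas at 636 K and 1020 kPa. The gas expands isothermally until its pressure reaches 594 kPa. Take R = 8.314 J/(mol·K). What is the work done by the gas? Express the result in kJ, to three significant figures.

Isothermal process: W = nRT ln(V₂/V₁) = nRT ln(P₁/P₂).
W = (3.13)(8.314)(636) × ln(1020/594)
  = 16551 × ln(1.717) = 16551 × 0.5407
W_by_gas = 8949 J.

W ≈ 8.95 kJ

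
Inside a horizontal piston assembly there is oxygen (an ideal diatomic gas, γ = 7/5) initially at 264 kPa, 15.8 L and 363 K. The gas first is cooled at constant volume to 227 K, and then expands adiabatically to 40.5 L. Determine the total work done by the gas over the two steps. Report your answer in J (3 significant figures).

Step 1 (isochoric): W = 0 (constant volume).
After step 1: P = 165.1 kPa (V unchanged).
Step 2 (adiabatic): W = (P₁V₁ − P₂V₂)/(γ−1) = (2608 − 1790)/0.4 = 2046 J.
W_total = 0 + 2046 = 2046 J.

W_total ≈ 2050 J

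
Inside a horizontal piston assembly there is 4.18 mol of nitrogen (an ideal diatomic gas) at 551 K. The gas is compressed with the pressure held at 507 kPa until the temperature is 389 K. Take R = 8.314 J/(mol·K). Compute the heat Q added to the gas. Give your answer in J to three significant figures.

Q ≈ -19700 J

Isobaric: W = nRΔT = (4.18)(8.314)(-162) = -5630 J.
ΔU = nCᵥΔT with Cᵥ = 5R/2: ΔU = (4.18)(20.79)(-162) = -14075 J.
Q = ΔU + W = -14075 − 5630 = -19705 J.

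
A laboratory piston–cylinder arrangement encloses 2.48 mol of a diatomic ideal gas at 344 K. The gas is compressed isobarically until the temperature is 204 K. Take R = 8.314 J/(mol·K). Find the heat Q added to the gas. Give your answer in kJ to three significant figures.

Isobaric: W = nRΔT = (2.48)(8.314)(-140) = -2887 J.
ΔU = nCᵥΔT with Cᵥ = 5R/2: ΔU = (2.48)(20.79)(-140) = -7217 J.
Q = ΔU + W = -7217 − 2887 = -10103 J.

Q ≈ -10.1 kJ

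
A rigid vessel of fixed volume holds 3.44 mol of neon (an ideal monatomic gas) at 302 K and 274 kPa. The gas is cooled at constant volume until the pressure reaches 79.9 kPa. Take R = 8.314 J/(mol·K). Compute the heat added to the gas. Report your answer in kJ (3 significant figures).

Q ≈ -9.18 kJ

Constant volume ⇒ W = 0, so Q = ΔU = nCᵥΔT with Cᵥ = 3R/2 = 12.47 J/(mol·K).
At constant V, T₂/T₁ = P₂/P₁ ⇒ ΔT = T₁(P₂/P₁ − 1) = 302·(79.9/274 − 1) = -213.9 K.
ΔU = (3.44)(12.47)(-213.9) = -9178 J.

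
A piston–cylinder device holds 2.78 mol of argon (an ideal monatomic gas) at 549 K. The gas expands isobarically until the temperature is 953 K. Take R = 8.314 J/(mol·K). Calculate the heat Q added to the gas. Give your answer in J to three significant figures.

Q ≈ 23300 J

Isobaric: W = nRΔT = (2.78)(8.314)(404) = 9338 J.
ΔU = nCᵥΔT with Cᵥ = 3R/2: ΔU = (2.78)(12.47)(404) = 14006 J.
Q = ΔU + W = 14006 + 9338 = 23344 J.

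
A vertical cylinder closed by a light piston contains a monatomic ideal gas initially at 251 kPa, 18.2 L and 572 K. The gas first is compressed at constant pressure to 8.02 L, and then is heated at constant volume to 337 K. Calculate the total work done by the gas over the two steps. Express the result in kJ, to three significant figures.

W_total ≈ -2.56 kJ

Step 1 (isobaric): W = PΔV = (251 kPa)(8.02 − 18.2 L) = -2555 J.
Step 2 (isochoric): W = 0 (constant volume).
W_total = -2555 + 0 = -2555 J.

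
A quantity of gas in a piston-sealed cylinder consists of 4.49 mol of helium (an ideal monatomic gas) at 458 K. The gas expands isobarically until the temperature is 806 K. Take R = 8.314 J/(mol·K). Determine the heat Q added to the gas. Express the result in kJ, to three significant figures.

Q ≈ 32.5 kJ

Isobaric: W = nRΔT = (4.49)(8.314)(348) = 12991 J.
ΔU = nCᵥΔT with Cᵥ = 3R/2: ΔU = (4.49)(12.47)(348) = 19486 J.
Q = ΔU + W = 19486 + 12991 = 32477 J.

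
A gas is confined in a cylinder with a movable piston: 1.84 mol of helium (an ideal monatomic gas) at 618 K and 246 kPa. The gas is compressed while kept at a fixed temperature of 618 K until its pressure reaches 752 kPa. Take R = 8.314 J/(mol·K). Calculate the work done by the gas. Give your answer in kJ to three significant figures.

W ≈ -10.6 kJ

Isothermal process: W = nRT ln(V₂/V₁) = nRT ln(P₁/P₂).
W = (1.84)(8.314)(618) × ln(246/752)
  = 9454 × ln(0.3271) = 9454 × -1.117
W_by_gas = -10564 J.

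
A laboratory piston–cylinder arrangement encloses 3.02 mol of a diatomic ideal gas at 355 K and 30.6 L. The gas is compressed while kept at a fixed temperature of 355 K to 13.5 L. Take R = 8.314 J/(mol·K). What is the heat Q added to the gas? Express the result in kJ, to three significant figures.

Isothermal ⇒ ΔU = 0, so Q = W = nRT ln(V₂/V₁).
Q = (3.02)(8.314)(355) ln(13.5/30.6) = 8913 × -0.8183 = -7294 J.

Q ≈ -7.29 kJ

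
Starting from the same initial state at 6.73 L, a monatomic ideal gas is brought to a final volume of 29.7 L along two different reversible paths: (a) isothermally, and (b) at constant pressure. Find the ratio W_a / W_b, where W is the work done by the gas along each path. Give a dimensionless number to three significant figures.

Path (a) isothermal: W = P₁V₁ ln(V₂/V₁) → W_a/(P₁V₁) = 1.485.
Path (b) isobaric: W = P₁(V₂ − V₁) → W_b/(P₁V₁) = 3.413.
W_a / W_b = 1.485 / 3.413 = 0.435.

W_a / W_b ≈ 0.435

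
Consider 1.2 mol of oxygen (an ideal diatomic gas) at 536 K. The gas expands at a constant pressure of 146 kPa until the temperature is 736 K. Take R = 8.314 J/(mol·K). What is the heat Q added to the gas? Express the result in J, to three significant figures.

Isobaric: W = nRΔT = (1.2)(8.314)(200) = 1995 J.
ΔU = nCᵥΔT with Cᵥ = 5R/2: ΔU = (1.2)(20.79)(200) = 4988 J.
Q = ΔU + W = 4988 + 1995 = 6984 J.

Q ≈ 6980 J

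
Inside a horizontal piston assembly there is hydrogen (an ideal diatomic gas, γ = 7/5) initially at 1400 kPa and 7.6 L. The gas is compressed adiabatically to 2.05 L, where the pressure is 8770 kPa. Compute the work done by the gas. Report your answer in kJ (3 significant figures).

W ≈ -18.3 kJ

Adiabatic: W = (P₁V₁ − P₂V₂)/(γ − 1) with γ = 7/5.
P₁V₁ = 10640 J, P₂V₂ = 17978 J.
W = (10640 − 17978) / 0.4 = -18346 J.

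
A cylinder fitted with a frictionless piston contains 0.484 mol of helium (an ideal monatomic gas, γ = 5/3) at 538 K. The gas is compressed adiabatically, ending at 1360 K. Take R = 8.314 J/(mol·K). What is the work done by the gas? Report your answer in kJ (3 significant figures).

Adiabatic ⇒ Q = 0, so W_by = −ΔU = nCᵥ(T₁ − T₂).
Cᵥ = 3R/2 = 12.47 J/(mol·K).
W = (0.484)(12.47)(538 − 1360) = -4962 J.

W ≈ -4.96 kJ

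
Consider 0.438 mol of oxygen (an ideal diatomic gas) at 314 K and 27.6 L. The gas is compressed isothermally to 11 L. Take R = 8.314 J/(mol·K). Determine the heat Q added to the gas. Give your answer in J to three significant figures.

Isothermal ⇒ ΔU = 0, so Q = W = nRT ln(V₂/V₁).
Q = (0.438)(8.314)(314) ln(11/27.6) = 1143 × -0.9199 = -1052 J.

Q ≈ -1050 J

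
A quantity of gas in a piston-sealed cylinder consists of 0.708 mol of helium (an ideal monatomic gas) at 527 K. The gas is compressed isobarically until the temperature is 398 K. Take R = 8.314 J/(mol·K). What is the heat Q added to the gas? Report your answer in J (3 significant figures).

Isobaric: W = nRΔT = (0.708)(8.314)(-129) = -759.3 J.
ΔU = nCᵥΔT with Cᵥ = 3R/2: ΔU = (0.708)(12.47)(-129) = -1139 J.
Q = ΔU + W = -1139 − 759.3 = -1898 J.

Q ≈ -1900 J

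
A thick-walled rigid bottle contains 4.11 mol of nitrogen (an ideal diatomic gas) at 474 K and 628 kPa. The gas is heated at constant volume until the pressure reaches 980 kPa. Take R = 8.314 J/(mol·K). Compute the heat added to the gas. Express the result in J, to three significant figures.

Q ≈ 22700 J

Constant volume ⇒ W = 0, so Q = ΔU = nCᵥΔT with Cᵥ = 5R/2 = 20.79 J/(mol·K).
At constant V, T₂/T₁ = P₂/P₁ ⇒ ΔT = T₁(P₂/P₁ − 1) = 474·(980/628 − 1) = 265.7 K.
ΔU = (4.11)(20.79)(265.7) = 22696 J.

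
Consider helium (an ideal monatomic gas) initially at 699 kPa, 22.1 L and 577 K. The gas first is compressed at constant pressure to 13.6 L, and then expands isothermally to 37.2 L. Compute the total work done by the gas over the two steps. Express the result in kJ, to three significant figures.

W_total ≈ 3.62 kJ

Step 1 (isobaric): W = PΔV = (699 kPa)(13.6 − 22.1 L) = -5942 J.
After step 1: P = 699 kPa, V = 13.6 L, T = 355.1 K.
Step 2 (isothermal): W = P₁V₁ ln(V₂/V₁) = (9506) ln(37.2/13.6) = 9566 J.
W_total = -5942 + 9566 = 3624 J.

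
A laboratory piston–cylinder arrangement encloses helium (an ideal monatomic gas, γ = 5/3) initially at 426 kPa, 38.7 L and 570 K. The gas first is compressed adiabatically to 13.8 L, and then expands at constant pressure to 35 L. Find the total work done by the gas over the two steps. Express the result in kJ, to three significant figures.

Step 1 (adiabatic): W = (P₁V₁ − P₂V₂)/(γ−1) = (16486 − 32785)/0.667 = -24448 J.
After step 1: P = 2376 kPa, V = 13.8 L, T = 1134 K.
Step 2 (isobaric): W = PΔV = (2376 kPa)(35 − 13.8 L) = 50365 J.
W_total = -24448 + 50365 = 25917 J.

W_total ≈ 25.9 kJ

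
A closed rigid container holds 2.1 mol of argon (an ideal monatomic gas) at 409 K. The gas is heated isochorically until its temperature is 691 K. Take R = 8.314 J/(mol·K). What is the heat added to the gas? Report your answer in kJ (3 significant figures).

Q ≈ 7.39 kJ

Constant volume ⇒ W = 0, so Q = ΔU = nCᵥΔT with Cᵥ = 3R/2 = 12.47 J/(mol·K).
ΔU = (2.1)(12.47)(691 − 409) = 7385 J.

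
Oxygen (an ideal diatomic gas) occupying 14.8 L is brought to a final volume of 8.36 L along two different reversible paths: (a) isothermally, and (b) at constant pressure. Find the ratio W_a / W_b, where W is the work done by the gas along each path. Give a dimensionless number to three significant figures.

Path (a) isothermal: W = P₁V₁ ln(V₂/V₁) → W_a/(P₁V₁) = -0.5712.
Path (b) isobaric: W = P₁(V₂ − V₁) → W_b/(P₁V₁) = -0.4351.
W_a / W_b = -0.5712 / -0.4351 = 1.313.

W_a / W_b ≈ 1.31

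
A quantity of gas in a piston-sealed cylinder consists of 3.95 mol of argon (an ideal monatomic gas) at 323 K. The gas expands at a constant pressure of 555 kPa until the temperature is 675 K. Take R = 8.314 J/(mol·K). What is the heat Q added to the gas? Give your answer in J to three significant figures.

Isobaric: W = nRΔT = (3.95)(8.314)(352) = 11560 J.
ΔU = nCᵥΔT with Cᵥ = 3R/2: ΔU = (3.95)(12.47)(352) = 17340 J.
Q = ΔU + W = 17340 + 11560 = 28899 J.

Q ≈ 28900 J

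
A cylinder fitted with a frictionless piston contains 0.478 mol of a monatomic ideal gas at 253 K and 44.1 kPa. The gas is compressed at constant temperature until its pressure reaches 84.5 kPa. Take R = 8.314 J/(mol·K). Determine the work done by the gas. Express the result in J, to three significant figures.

Isothermal process: W = nRT ln(V₂/V₁) = nRT ln(P₁/P₂).
W = (0.478)(8.314)(253) × ln(44.1/84.5)
  = 1005 × ln(0.5219) = 1005 × -0.6503
W_by_gas = -653.8 J.

W ≈ -654 J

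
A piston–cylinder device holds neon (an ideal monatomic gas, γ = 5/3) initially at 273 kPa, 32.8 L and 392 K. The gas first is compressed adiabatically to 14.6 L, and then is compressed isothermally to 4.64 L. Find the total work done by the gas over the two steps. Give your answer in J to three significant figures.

Step 1 (adiabatic): W = (P₁V₁ − P₂V₂)/(γ−1) = (8954 − 15360)/0.667 = -9608 J.
After step 1: P = 1052 kPa, V = 14.6 L, T = 672.4 K.
Step 2 (isothermal): W = P₁V₁ ln(V₂/V₁) = (15360) ln(4.64/14.6) = -17607 J.
W_total = -9608 − 17607 = -27215 J.

W_total ≈ -27200 J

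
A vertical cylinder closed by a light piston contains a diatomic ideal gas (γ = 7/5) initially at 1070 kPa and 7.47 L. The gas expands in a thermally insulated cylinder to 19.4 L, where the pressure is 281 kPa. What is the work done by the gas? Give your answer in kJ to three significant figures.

W ≈ 6.35 kJ

Adiabatic: W = (P₁V₁ − P₂V₂)/(γ − 1) with γ = 7/5.
P₁V₁ = 7993 J, P₂V₂ = 5451 J.
W = (7993 − 5451) / 0.4 = 6354 J.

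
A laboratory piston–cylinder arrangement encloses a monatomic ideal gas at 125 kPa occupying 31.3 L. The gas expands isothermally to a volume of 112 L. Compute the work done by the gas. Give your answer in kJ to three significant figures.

Isothermal: W = nRT ln(V₂/V₁) = P₁V₁ ln(V₂/V₁).
P₁V₁ = (125 kPa)(31.3 L) = 3912 J.
W = 3912 × ln(112/31.3) = 3912 × 1.275
W_by_gas = 4988 J.

W ≈ 4.99 kJ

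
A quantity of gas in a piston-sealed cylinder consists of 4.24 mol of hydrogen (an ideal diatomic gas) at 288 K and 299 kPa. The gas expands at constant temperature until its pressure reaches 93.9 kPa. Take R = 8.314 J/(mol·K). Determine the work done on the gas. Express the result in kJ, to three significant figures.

W ≈ -11.8 kJ

Isothermal process: W = nRT ln(V₂/V₁) = nRT ln(P₁/P₂).
W = (4.24)(8.314)(288) × ln(299/93.9)
  = 10152 × ln(3.184) = 10152 × 1.158
W_by_gas = 11759 J; work on gas = −W_by = -11759 J.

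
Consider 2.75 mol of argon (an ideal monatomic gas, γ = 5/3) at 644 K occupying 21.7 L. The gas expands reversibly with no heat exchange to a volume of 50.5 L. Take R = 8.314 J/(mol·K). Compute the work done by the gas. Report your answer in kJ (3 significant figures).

W ≈ 9.51 kJ

Adiabatic: TV^(γ−1) = const with γ = 5/3.
T₂ = T₁ (V₁/V₂)^(γ−1) = 644 × (21.7/50.5)^0.667 = 644 × 0.5694 = 366.7 K.
W_by = nCᵥ(T₁ − T₂) = (2.75)(12.47)(644 − 366.7) = 9509 J.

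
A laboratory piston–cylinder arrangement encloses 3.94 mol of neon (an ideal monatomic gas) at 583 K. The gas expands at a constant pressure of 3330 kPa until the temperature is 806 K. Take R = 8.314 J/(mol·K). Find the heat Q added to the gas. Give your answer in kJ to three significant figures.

Isobaric: W = nRΔT = (3.94)(8.314)(223) = 7305 J.
ΔU = nCᵥΔT with Cᵥ = 3R/2: ΔU = (3.94)(12.47)(223) = 10957 J.
Q = ΔU + W = 10957 + 7305 = 18262 J.

Q ≈ 18.3 kJ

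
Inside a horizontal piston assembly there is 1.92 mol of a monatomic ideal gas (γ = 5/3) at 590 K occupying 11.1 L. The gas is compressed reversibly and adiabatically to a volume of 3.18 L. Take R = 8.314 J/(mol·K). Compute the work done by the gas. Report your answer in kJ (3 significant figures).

Adiabatic: TV^(γ−1) = const with γ = 5/3.
T₂ = T₁ (V₁/V₂)^(γ−1) = 590 × (11.1/3.18)^0.667 = 590 × 2.301 = 1358 K.
W_by = nCᵥ(T₁ − T₂) = (1.92)(12.47)(590 − 1358) = -18380 J.

W ≈ -18.4 kJ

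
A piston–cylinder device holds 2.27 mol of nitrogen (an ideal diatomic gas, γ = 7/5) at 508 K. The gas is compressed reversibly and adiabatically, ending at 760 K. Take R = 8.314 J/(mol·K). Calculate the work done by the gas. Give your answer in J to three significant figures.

W ≈ -11900 J

Adiabatic ⇒ Q = 0, so W_by = −ΔU = nCᵥ(T₁ − T₂).
Cᵥ = 5R/2 = 20.79 J/(mol·K).
W = (2.27)(20.79)(508 − 760) = -11890 J.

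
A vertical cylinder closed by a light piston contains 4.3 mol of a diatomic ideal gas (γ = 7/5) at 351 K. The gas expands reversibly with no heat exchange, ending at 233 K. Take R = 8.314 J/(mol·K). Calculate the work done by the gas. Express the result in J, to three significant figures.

Adiabatic ⇒ Q = 0, so W_by = −ΔU = nCᵥ(T₁ − T₂).
Cᵥ = 5R/2 = 20.79 J/(mol·K).
W = (4.3)(20.79)(351 − 233) = 10546 J.

W ≈ 10500 J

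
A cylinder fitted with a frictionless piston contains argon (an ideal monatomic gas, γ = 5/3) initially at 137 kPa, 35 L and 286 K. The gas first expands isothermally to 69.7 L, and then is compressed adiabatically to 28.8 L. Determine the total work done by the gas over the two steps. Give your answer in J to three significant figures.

W_total ≈ -2470 J

Step 1 (isothermal): W = P₁V₁ ln(V₂/V₁) = (4795) ln(69.7/35) = 3303 J.
After step 1: P = 68.79 kPa, V = 69.7 L, T = 286 K.
Step 2 (adiabatic): W = (P₁V₁ − P₂V₂)/(γ−1) = (4795 − 8643)/0.667 = -5773 J.
W_total = 3303 − 5773 = -2469 J.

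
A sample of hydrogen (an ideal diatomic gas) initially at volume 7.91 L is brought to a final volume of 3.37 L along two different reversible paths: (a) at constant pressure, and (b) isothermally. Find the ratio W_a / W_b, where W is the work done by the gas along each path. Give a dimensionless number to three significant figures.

Path (a) isobaric: W = P₁(V₂ − V₁) → W_a/(P₁V₁) = -0.574.
Path (b) isothermal: W = P₁V₁ ln(V₂/V₁) → W_b/(P₁V₁) = -0.8532.
W_a / W_b = -0.574 / -0.8532 = 0.6727.

W_a / W_b ≈ 0.673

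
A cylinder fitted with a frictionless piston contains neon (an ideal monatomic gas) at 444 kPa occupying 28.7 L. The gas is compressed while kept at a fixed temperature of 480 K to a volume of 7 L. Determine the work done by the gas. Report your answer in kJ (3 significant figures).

Isothermal: W = nRT ln(V₂/V₁) = P₁V₁ ln(V₂/V₁).
P₁V₁ = (444 kPa)(28.7 L) = 12743 J.
W = 12743 × ln(7/28.7) = 12743 × -1.411
W_by_gas = -17980 J.

W ≈ -18.0 kJ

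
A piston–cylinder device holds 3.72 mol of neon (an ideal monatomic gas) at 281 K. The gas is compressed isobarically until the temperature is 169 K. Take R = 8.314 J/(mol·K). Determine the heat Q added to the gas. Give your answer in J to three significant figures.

Q ≈ -8660 J

Isobaric: W = nRΔT = (3.72)(8.314)(-112) = -3464 J.
ΔU = nCᵥΔT with Cᵥ = 3R/2: ΔU = (3.72)(12.47)(-112) = -5196 J.
Q = ΔU + W = -5196 − 3464 = -8660 J.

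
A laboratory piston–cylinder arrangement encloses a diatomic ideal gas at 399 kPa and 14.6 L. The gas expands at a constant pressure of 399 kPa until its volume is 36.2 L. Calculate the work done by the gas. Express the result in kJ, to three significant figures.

Isobaric: W = P ΔV.
W = (399 kPa)(36.2 − 14.6 L) = (399)(21.6) = 8618 J.

W ≈ 8.62 kJ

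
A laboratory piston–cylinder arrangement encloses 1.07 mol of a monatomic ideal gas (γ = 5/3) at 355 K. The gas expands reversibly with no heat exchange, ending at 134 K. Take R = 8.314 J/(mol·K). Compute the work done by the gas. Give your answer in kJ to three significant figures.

Adiabatic ⇒ Q = 0, so W_by = −ΔU = nCᵥ(T₁ − T₂).
Cᵥ = 3R/2 = 12.47 J/(mol·K).
W = (1.07)(12.47)(355 − 134) = 2949 J.

W ≈ 2.95 kJ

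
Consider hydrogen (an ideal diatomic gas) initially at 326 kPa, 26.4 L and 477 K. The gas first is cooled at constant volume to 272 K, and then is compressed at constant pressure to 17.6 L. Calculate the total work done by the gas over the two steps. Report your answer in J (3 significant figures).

W_total ≈ -1640 J

Step 1 (isochoric): W = 0 (constant volume).
After step 1: P = 185.9 kPa (V unchanged).
Step 2 (isobaric): W = PΔV = (185.9 kPa)(17.6 − 26.4 L) = -1636 J.
W_total = 0 − 1636 = -1636 J.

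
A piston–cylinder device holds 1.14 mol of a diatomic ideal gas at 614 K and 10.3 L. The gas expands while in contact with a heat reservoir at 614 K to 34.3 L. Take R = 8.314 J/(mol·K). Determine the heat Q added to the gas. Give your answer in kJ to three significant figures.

Q ≈ 7.00 kJ

Isothermal ⇒ ΔU = 0, so Q = W = nRT ln(V₂/V₁).
Q = (1.14)(8.314)(614) ln(34.3/10.3) = 5819 × 1.203 = 7001 J.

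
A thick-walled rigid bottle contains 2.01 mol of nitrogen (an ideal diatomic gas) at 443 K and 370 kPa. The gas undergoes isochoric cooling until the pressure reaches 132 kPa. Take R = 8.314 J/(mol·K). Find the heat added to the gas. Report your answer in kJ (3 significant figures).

Constant volume ⇒ W = 0, so Q = ΔU = nCᵥΔT with Cᵥ = 5R/2 = 20.79 J/(mol·K).
At constant V, T₂/T₁ = P₂/P₁ ⇒ ΔT = T₁(P₂/P₁ − 1) = 443·(132/370 − 1) = -285 K.
ΔU = (2.01)(20.79)(-285) = -11905 J.

Q ≈ -11.9 kJ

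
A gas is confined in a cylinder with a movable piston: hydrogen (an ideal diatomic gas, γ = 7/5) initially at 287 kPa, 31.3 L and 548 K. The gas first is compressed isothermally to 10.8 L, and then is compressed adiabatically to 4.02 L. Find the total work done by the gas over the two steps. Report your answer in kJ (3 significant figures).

Step 1 (isothermal): W = P₁V₁ ln(V₂/V₁) = (8983) ln(10.8/31.3) = -9559 J.
After step 1: P = 831.8 kPa, V = 10.8 L, T = 548 K.
Step 2 (adiabatic): W = (P₁V₁ − P₂V₂)/(γ−1) = (8983 − 13338)/0.4 = -10888 J.
W_total = -9559 − 10888 = -20447 J.

W_total ≈ -20.4 kJ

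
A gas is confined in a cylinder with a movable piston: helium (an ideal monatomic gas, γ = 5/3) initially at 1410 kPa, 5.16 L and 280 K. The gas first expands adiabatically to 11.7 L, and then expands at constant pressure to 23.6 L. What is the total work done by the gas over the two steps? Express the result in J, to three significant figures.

Step 1 (adiabatic): W = (P₁V₁ − P₂V₂)/(γ−1) = (7276 − 4215)/0.667 = 4590 J.
After step 1: P = 360.3 kPa, V = 11.7 L, T = 162.2 K.
Step 2 (isobaric): W = PΔV = (360.3 kPa)(23.6 − 11.7 L) = 4288 J.
W_total = 4590 + 4288 = 8878 J.

W_total ≈ 8880 J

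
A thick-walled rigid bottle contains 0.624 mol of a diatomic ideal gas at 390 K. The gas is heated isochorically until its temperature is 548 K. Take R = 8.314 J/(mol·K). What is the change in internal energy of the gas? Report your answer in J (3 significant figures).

ΔU ≈ 2050 J

Constant volume ⇒ W = 0, so Q = ΔU = nCᵥΔT with Cᵥ = 5R/2 = 20.79 J/(mol·K).
ΔU = (0.624)(20.79)(548 − 390) = 2049 J.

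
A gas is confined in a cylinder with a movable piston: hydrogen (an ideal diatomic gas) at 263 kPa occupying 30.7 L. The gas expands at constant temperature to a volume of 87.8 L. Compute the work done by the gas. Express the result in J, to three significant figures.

W ≈ 8480 J

Isothermal: W = nRT ln(V₂/V₁) = P₁V₁ ln(V₂/V₁).
P₁V₁ = (263 kPa)(30.7 L) = 8074 J.
W = 8074 × ln(87.8/30.7) = 8074 × 1.051
W_by_gas = 8484 J.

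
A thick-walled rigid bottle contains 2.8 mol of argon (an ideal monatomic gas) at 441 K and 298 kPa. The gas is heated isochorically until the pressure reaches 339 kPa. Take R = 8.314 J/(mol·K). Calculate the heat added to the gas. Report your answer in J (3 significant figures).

Q ≈ 2120 J

Constant volume ⇒ W = 0, so Q = ΔU = nCᵥΔT with Cᵥ = 3R/2 = 12.47 J/(mol·K).
At constant V, T₂/T₁ = P₂/P₁ ⇒ ΔT = T₁(P₂/P₁ − 1) = 441·(339/298 − 1) = 60.67 K.
ΔU = (2.8)(12.47)(60.67) = 2119 J.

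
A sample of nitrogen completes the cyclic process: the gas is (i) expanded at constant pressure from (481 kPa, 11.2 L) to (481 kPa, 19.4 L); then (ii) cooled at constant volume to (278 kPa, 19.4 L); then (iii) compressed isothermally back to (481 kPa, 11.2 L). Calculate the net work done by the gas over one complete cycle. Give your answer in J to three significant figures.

W_net ≈ 981 J

Leg (i): W = PΔV = (481)(19.4 − 11.2) = 3944 J.
Leg (ii): W = 0.
Leg (iii): W = PᵢVᵢ ln(V_f/Vᵢ) = (5393) ln(11.2/19.4) = -2963 J.
W_net = 3944 − 2963 = 981.4 J.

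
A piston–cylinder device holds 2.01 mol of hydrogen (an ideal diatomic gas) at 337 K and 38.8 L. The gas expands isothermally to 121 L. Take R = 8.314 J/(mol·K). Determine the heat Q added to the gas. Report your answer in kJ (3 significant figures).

Q ≈ 6.41 kJ

Isothermal ⇒ ΔU = 0, so Q = W = nRT ln(V₂/V₁).
Q = (2.01)(8.314)(337) ln(121/38.8) = 5632 × 1.137 = 6405 J.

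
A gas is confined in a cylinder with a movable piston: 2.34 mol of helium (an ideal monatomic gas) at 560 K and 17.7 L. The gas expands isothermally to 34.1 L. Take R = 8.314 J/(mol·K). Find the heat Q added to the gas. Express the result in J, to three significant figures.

Q ≈ 7140 J

Isothermal ⇒ ΔU = 0, so Q = W = nRT ln(V₂/V₁).
Q = (2.34)(8.314)(560) ln(34.1/17.7) = 10895 × 0.6557 = 7144 J.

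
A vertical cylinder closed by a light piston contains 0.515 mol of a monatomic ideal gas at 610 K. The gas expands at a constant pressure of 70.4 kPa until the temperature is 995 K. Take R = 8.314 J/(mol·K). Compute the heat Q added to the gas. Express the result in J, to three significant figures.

Q ≈ 4120 J

Isobaric: W = nRΔT = (0.515)(8.314)(385) = 1648 J.
ΔU = nCᵥΔT with Cᵥ = 3R/2: ΔU = (0.515)(12.47)(385) = 2473 J.
Q = ΔU + W = 2473 + 1648 = 4121 J.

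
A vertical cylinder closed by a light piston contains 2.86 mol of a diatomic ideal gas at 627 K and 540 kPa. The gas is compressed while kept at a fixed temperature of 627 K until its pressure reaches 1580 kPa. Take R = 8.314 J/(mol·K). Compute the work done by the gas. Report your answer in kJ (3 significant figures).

W ≈ -16.0 kJ

Isothermal process: W = nRT ln(V₂/V₁) = nRT ln(P₁/P₂).
W = (2.86)(8.314)(627) × ln(540/1580)
  = 14909 × ln(0.3418) = 14909 × -1.074
W_by_gas = -16006 J.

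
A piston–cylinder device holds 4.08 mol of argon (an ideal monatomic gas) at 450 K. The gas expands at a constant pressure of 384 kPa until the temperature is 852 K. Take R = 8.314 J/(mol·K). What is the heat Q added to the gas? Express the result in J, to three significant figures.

Q ≈ 34100 J

Isobaric: W = nRΔT = (4.08)(8.314)(402) = 13636 J.
ΔU = nCᵥΔT with Cᵥ = 3R/2: ΔU = (4.08)(12.47)(402) = 20454 J.
Q = ΔU + W = 20454 + 13636 = 34091 J.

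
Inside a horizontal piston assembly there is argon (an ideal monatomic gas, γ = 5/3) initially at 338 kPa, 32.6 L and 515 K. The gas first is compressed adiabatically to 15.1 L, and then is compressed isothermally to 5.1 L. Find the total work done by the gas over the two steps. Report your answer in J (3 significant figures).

W_total ≈ -31100 J

Step 1 (adiabatic): W = (P₁V₁ − P₂V₂)/(γ−1) = (11019 − 18406)/0.667 = -11081 J.
After step 1: P = 1219 kPa, V = 15.1 L, T = 860.3 K.
Step 2 (isothermal): W = P₁V₁ ln(V₂/V₁) = (18406) ln(5.1/15.1) = -19979 J.
W_total = -11081 − 19979 = -31060 J.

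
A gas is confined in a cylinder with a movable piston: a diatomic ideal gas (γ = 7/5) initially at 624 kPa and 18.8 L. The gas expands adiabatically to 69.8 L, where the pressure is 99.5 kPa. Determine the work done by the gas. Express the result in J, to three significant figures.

Adiabatic: W = (P₁V₁ − P₂V₂)/(γ − 1) with γ = 7/5.
P₁V₁ = 11731 J, P₂V₂ = 6945 J.
W = (11731 − 6945) / 0.4 = 11965 J.

W ≈ 12000 J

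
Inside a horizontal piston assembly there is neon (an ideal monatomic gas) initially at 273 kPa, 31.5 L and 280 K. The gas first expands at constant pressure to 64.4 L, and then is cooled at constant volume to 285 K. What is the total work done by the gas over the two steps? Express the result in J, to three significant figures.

W_total ≈ 8980 J

Step 1 (isobaric): W = PΔV = (273 kPa)(64.4 − 31.5 L) = 8982 J.
Step 2 (isochoric): W = 0 (constant volume).
W_total = 8982 + 0 = 8982 J.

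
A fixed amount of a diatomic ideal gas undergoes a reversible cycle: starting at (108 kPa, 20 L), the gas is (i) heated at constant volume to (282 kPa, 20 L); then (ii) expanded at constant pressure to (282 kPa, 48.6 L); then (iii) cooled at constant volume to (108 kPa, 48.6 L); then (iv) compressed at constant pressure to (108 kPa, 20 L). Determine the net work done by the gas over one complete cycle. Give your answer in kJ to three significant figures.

W_net ≈ 4.98 kJ

Constant-volume legs do no work.
W(ii) = (282)(48.6 − 20) = 8065 J; W(iv) = (108)(20 − 48.6) = -3089 J.
W_net = 8065 − 3089 = 4976 J (the clockwise enclosed area).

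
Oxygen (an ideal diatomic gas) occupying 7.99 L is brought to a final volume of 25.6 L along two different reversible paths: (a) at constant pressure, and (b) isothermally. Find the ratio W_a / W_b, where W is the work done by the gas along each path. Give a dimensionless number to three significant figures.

Path (a) isobaric: W = P₁(V₂ − V₁) → W_a/(P₁V₁) = 2.204.
Path (b) isothermal: W = P₁V₁ ln(V₂/V₁) → W_b/(P₁V₁) = 1.164.
W_a / W_b = 2.204 / 1.164 = 1.893.

W_a / W_b ≈ 1.89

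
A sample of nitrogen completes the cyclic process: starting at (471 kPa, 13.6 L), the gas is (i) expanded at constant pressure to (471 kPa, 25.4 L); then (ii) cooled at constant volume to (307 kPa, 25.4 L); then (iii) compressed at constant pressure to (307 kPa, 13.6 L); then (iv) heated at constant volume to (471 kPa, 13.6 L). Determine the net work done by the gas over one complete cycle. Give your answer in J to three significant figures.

Constant-volume legs do no work.
W(i) = (471)(25.4 − 13.6) = 5558 J; W(iii) = (307)(13.6 − 25.4) = -3623 J.
W_net = 5558 − 3623 = 1935 J (the clockwise enclosed area).

W_net ≈ 1940 J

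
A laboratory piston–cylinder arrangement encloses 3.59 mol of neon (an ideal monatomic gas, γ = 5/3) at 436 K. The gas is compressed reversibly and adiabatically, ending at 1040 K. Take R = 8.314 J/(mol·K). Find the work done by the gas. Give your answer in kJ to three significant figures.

Adiabatic ⇒ Q = 0, so W_by = −ΔU = nCᵥ(T₁ − T₂).
Cᵥ = 3R/2 = 12.47 J/(mol·K).
W = (3.59)(12.47)(436 − 1040) = -27042 J.

W ≈ -27.0 kJ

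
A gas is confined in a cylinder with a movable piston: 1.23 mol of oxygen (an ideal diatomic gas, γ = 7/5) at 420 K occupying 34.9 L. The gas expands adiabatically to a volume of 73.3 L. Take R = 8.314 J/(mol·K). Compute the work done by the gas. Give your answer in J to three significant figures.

W ≈ 2760 J

Adiabatic: TV^(γ−1) = const with γ = 7/5.
T₂ = T₁ (V₁/V₂)^(γ−1) = 420 × (34.9/73.3)^0.4 = 420 × 0.7432 = 312.1 K.
W_by = nCᵥ(T₁ − T₂) = (1.23)(20.79)(420 − 312.1) = 2758 J.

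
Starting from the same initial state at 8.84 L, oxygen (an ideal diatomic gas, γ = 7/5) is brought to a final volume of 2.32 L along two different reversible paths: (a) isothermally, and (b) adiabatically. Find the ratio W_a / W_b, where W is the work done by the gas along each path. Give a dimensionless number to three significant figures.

W_a / W_b ≈ 0.756

Path (a) isothermal: W = P₁V₁ ln(V₂/V₁) → W_a/(P₁V₁) = -1.338.
Path (b) adiabatic: W = P₁V₁(1 − (V₁/V₂)^(γ−1))/(γ−1) → W_b/(P₁V₁) = -1.769.
W_a / W_b = -1.338 / -1.769 = 0.7562.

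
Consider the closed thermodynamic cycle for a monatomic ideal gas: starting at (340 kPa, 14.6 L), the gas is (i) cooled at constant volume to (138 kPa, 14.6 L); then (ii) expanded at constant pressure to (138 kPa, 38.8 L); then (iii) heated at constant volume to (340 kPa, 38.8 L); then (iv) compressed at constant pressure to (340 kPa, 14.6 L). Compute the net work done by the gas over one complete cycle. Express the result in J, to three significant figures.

Constant-volume legs do no work.
W(ii) = (138)(38.8 − 14.6) = 3340 J; W(iv) = (340)(14.6 − 38.8) = -8228 J.
W_net = 3340 − 8228 = -4888 J (the counter-clockwise enclosed area).

W_net ≈ -4890 J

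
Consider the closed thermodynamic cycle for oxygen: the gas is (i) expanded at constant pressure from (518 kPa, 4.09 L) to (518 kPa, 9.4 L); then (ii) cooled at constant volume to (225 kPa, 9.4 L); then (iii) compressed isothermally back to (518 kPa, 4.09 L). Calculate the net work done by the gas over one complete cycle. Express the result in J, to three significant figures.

Leg (i): W = PΔV = (518)(9.4 − 4.09) = 2751 J.
Leg (ii): W = 0.
Leg (iii): W = PᵢVᵢ ln(V_f/Vᵢ) = (2115) ln(4.09/9.4) = -1760 J.
W_net = 2751 − 1760 = 990.6 J.

W_net ≈ 991 J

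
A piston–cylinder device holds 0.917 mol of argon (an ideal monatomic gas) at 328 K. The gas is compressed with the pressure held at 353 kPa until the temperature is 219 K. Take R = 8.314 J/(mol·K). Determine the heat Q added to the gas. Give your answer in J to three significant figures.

Q ≈ -2080 J

Isobaric: W = nRΔT = (0.917)(8.314)(-109) = -831 J.
ΔU = nCᵥΔT with Cᵥ = 3R/2: ΔU = (0.917)(12.47)(-109) = -1247 J.
Q = ΔU + W = -1247 − 831 = -2078 J.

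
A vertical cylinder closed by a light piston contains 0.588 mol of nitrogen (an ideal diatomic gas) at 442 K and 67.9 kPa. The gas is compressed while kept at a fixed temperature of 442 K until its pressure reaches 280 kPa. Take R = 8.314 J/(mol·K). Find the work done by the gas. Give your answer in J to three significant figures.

Isothermal process: W = nRT ln(V₂/V₁) = nRT ln(P₁/P₂).
W = (0.588)(8.314)(442) × ln(67.9/280)
  = 2161 × ln(0.2425) = 2161 × -1.417
W_by_gas = -3061 J.

W ≈ -3060 J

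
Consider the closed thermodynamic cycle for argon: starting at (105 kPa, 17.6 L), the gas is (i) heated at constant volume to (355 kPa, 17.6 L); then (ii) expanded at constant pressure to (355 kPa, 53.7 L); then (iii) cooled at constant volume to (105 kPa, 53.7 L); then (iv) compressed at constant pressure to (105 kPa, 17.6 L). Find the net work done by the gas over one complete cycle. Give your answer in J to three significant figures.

W_net ≈ 9020 J

Constant-volume legs do no work.
W(ii) = (355)(53.7 − 17.6) = 12816 J; W(iv) = (105)(17.6 − 53.7) = -3790 J.
W_net = 12816 − 3790 = 9025 J (the clockwise enclosed area).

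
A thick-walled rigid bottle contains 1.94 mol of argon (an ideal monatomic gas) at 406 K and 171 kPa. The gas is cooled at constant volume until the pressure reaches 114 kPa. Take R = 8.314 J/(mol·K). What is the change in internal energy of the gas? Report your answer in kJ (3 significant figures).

ΔU ≈ -3.27 kJ

Constant volume ⇒ W = 0, so Q = ΔU = nCᵥΔT with Cᵥ = 3R/2 = 12.47 J/(mol·K).
At constant V, T₂/T₁ = P₂/P₁ ⇒ ΔT = T₁(P₂/P₁ − 1) = 406·(114/171 − 1) = -135.3 K.
ΔU = (1.94)(12.47)(-135.3) = -3274 J.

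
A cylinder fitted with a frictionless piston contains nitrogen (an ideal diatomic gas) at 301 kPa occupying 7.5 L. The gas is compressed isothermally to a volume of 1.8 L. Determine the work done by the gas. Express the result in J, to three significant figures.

Isothermal: W = nRT ln(V₂/V₁) = P₁V₁ ln(V₂/V₁).
P₁V₁ = (301 kPa)(7.5 L) = 2258 J.
W = 2258 × ln(1.8/7.5) = 2258 × -1.427
W_by_gas = -3222 J.

W ≈ -3220 J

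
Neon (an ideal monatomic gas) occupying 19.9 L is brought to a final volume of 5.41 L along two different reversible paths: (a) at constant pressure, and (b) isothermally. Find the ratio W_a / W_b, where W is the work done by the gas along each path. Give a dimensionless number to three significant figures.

Path (a) isobaric: W = P₁(V₂ − V₁) → W_a/(P₁V₁) = -0.7281.
Path (b) isothermal: W = P₁V₁ ln(V₂/V₁) → W_b/(P₁V₁) = -1.302.
W_a / W_b = -0.7281 / -1.302 = 0.559.

W_a / W_b ≈ 0.559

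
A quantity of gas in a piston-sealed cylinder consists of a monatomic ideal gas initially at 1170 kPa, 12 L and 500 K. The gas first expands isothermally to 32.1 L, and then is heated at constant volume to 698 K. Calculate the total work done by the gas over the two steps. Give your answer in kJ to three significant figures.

Step 1 (isothermal): W = P₁V₁ ln(V₂/V₁) = (14040) ln(32.1/12) = 13815 J.
Step 2 (isochoric): W = 0 (constant volume).
W_total = 13815 + 0 = 13815 J.

W_total ≈ 13.8 kJ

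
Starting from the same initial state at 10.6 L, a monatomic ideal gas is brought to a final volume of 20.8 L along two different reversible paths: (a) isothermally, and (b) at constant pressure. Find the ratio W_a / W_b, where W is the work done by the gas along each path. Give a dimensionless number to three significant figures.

Path (a) isothermal: W = P₁V₁ ln(V₂/V₁) → W_a/(P₁V₁) = 0.6741.
Path (b) isobaric: W = P₁(V₂ − V₁) → W_b/(P₁V₁) = 0.9623.
W_a / W_b = 0.6741 / 0.9623 = 0.7005.

W_a / W_b ≈ 0.701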